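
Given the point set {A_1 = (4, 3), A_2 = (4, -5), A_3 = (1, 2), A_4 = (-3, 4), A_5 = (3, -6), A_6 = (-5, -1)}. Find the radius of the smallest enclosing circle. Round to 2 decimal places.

5.83

A smallest enclosing disk is always determined by at most three of the input points on its boundary.
The farthest pair is A_4–A_5 with squared distance 136. The circle on this segment as diameter has centre (0, -1) and r² = 136/4 = 34.
Check A_1: distance² to centre = 32 ≤ 34, so it lies inside.
All remaining points lie in this disk, and no smaller disk contains both endpoints, so this is the minimum enclosing circle.
r = √34 ≈ 5.83.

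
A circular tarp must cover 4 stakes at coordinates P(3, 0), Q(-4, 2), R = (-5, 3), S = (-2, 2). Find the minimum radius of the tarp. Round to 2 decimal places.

The farthest pair is P–R with squared distance 73. The circle on this segment as diameter has centre (-1, 1.5) and r² = 73/4 = 18.25.
Check Q: distance² to centre = 9.25 ≤ 18.25, so it lies inside.
All remaining points lie in this disk, and no smaller disk contains both endpoints, so this is the minimum enclosing circle.
r = √(18.25) ≈ 4.27.

4.27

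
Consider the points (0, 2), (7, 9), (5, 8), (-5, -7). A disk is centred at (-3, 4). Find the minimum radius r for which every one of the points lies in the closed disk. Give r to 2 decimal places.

11.18

The required radius is the distance from (-3, 4) to the farthest point.
Squared distances: 13, 125, 80, 125.
Maximum is 125, attained at (7, 9).
r = √125 ≈ 11.18.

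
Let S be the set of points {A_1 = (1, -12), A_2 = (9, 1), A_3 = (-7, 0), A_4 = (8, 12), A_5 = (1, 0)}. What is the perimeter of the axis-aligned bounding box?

80

Width = max x − min x = 9 − (-7) = 16.
Height = max y − min y = 12 − (-12) = 24.
Perimeter = 2(16 + 24) = 80.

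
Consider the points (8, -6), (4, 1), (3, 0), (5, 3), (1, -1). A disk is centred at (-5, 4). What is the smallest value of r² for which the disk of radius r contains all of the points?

The required radius is the distance from (-5, 4) to the farthest point.
Squared distances: 269, 90, 80, 101, 61.
Maximum is 269, attained at (8, -6).

269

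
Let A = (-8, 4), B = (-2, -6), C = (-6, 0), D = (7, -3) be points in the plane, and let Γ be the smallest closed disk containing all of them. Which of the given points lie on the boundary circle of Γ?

A, D

The minimum enclosing circle of a finite set is fixed by two of the points (as a diameter) or three (as a circumcircle).
The farthest pair is A–D with squared distance 274. The circle on this segment as diameter has centre (-0.5, 0.5) and r² = 274/4 = 68.5.
Check B: distance² to centre = 44.5 ≤ 68.5, so it lies inside.
All remaining points lie in this disk, and no smaller disk contains both endpoints, so this is the minimum enclosing circle.
The points at distance exactly r from the centre are A, D — 2 points.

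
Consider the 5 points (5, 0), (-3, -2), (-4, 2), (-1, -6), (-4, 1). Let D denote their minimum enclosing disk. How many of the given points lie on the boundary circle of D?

3

A smallest enclosing disk is always determined by at most three of the input points on its boundary.
The minimum enclosing circle is determined by three boundary points: (5, 0), (-4, 2), (-1, -6).
Their circumcentre is (1/22, -23/22) with r² = 6205/242.
The farthest remaining point (-4, 1) is at distance² 4973/242 ≤ 6205/242.
The points at distance exactly r from the centre are (5, 0), (-4, 2), (-1, -6) — 3 points.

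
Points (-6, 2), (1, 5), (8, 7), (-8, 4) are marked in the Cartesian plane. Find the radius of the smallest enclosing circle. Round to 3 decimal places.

The minimum enclosing circle of a finite set is fixed by two of the points (as a diameter) or three (as a circumcircle).
The farthest pair is (8, 7)–(-8, 4) with squared distance 265. The circle on this segment as diameter has centre (0, 5.5) and r² = 265/4 = 66.25.
Check (-6, 2): distance² to centre = 48.25 ≤ 66.25, so it lies inside.
All remaining points lie in this disk, and no smaller disk contains both endpoints, so this is the minimum enclosing circle.
r = √(66.25) ≈ 8.139.

8.139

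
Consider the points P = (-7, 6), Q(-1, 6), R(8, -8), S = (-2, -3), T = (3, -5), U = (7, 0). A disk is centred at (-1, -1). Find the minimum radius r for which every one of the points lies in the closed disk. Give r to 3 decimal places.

The required radius is the distance from (-1, -1) to the farthest point.
Squared distances: 85, 49, 130, 5, 32, 65.
Maximum is 130, attained at R.
r = √130 ≈ 11.402.

11.402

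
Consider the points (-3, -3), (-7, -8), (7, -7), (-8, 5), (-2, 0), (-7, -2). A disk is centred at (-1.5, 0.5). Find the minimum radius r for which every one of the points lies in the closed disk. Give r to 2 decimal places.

The required radius is the distance from (-1.5, 0.5) to the farthest point.
Squared distances: 14.5, 102.5, 128.5, 62.5, 0.5, 36.5.
Maximum is 128.5, attained at (7, -7).
r = √(128.5) ≈ 11.34.

11.34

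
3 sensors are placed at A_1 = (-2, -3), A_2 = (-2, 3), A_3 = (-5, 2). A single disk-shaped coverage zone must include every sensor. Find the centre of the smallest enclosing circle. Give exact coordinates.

Side lengths²: A_1A_2² = 36, A_1A_3² = 34, A_2A_3² = 10.
Since A_1A_2² = 36 < 34 + 10 = 44, the triangle is acute, so the smallest enclosing circle is the circumcircle.
Circumcentre = (-8/3, 0), r² = 85/9.
Centre = (-8/3, 0).

(-8/3, 0)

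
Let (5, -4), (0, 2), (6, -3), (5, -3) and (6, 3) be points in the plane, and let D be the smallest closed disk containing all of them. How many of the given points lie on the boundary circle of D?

The minimum enclosing circle is determined by three boundary points: (5, -4), (0, 2), (6, 3).
Their circumcentre is (283/82, -17/82) with r² = 56425/3362.
The farthest remaining point (6, -3) is at distance² 48061/3362 ≤ 56425/3362.
The points at distance exactly r from the centre are (5, -4), (0, 2), (6, 3) — 3 points.

3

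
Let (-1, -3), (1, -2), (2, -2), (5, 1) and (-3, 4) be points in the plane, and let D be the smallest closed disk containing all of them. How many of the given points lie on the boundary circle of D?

By Welzl's lemma the MEC is supported by two points (diametrically opposite) or three points (on a circumcircle).
The minimum enclosing circle is determined by three boundary points: (-1, -3), (5, 1), (-3, 4).
Their circumcentre is (0.52, 1.22) with r² = 20.1188.
The farthest remaining point (2, -2) is at distance² 12.5588 ≤ 20.1188.
The points at distance exactly r from the centre are (-1, -3), (5, 1), (-3, 4) — 3 points.

3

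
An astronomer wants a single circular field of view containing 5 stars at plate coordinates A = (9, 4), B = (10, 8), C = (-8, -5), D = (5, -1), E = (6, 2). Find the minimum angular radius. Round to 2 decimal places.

A smallest enclosing disk is always determined by at most three of the input points on its boundary.
The farthest pair is B–C with squared distance 493. The circle on this segment as diameter has centre (1, 1.5) and r² = 493/4 = 123.25.
Check A: distance² to centre = 70.25 ≤ 123.25, so it lies inside.
All remaining points lie in this disk, and no smaller disk contains both endpoints, so this is the minimum enclosing circle.
r = √(123.25) ≈ 11.10.

11.10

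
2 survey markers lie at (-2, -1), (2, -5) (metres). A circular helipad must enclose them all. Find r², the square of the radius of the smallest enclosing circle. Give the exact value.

The smallest circle enclosing two points has them as diameter endpoints.
Centre = midpoint = (0, -3); r² = |(-2, -1)−(2, -5)|²/4 = 32/4 = 8.

8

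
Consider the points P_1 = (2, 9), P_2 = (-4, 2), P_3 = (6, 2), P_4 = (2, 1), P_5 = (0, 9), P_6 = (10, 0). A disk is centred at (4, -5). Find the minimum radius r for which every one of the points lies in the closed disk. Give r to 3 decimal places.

14.560

The required radius is the distance from (4, -5) to the farthest point.
Squared distances: 200, 113, 53, 40, 212, 61.
Maximum is 212, attained at P_5.
r = √212 ≈ 14.560.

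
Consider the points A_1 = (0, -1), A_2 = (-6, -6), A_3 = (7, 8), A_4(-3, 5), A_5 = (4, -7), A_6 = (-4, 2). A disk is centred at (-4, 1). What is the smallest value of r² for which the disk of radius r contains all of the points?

170

The required radius is the distance from (-4, 1) to the farthest point.
Squared distances: 20, 53, 170, 17, 128, 1.
Maximum is 170, attained at A_3.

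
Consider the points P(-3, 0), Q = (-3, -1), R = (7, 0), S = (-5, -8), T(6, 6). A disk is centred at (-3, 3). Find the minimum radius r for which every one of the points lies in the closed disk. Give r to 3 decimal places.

11.180

The required radius is the distance from (-3, 3) to the farthest point.
Squared distances: 9, 16, 109, 125, 90.
Maximum is 125, attained at S.
r = √125 ≈ 11.180.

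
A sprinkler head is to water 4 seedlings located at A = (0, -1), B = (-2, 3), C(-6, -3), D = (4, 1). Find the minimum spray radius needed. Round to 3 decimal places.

5.385

By Welzl's lemma the MEC is supported by two points (diametrically opposite) or three points (on a circumcircle).
The farthest pair is C–D with squared distance 116. The circle on this segment as diameter has centre (-1, -1) and r² = 116/4 = 29.
Check A: distance² to centre = 1 ≤ 29, so it lies inside.
All remaining points lie in this disk, and no smaller disk contains both endpoints, so this is the minimum enclosing circle.
r = √29 ≈ 5.385.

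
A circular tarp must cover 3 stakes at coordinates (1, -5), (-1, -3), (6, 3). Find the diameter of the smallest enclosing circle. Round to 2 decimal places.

9.46

Call the three points A, B, C in the order given.
Side lengths²: AB² = 8, AC² = 89, BC² = 85.
Since AC² = 89 < 85 + 8 = 93, the triangle is acute, so the smallest enclosing circle is the circumcircle.
Circumcentre = (83/26, -21/26), r² = 7565/338.
Diameter = 2r = 2√(7565/338) ≈ 9.46.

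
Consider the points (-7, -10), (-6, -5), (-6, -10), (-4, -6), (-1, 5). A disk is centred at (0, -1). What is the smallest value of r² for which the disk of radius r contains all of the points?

The required radius is the distance from (0, -1) to the farthest point.
Squared distances: 130, 52, 117, 41, 37.
Maximum is 130, attained at (-7, -10).

130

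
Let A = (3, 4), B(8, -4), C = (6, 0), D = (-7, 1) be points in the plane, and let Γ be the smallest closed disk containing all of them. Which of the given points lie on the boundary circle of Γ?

By Welzl's lemma the MEC is supported by two points (diametrically opposite) or three points (on a circumcircle).
The farthest pair is B–D with squared distance 250. The circle on this segment as diameter has centre (0.5, -1.5) and r² = 250/4 = 62.5.
Check A: distance² to centre = 36.5 ≤ 62.5, so it lies inside.
All remaining points lie in this disk, and no smaller disk contains both endpoints, so this is the minimum enclosing circle.
The points at distance exactly r from the centre are B, D — 2 points.

B, D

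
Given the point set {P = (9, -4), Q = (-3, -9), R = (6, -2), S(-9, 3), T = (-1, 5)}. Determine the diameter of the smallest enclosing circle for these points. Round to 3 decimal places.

The minimum enclosing circle of a finite set is fixed by two of the points (as a diameter) or three (as a circumcircle).
The farthest pair is P–S with squared distance 373. The circle on this segment as diameter has centre (0, -0.5) and r² = 373/4 = 93.25.
Check Q: distance² to centre = 81.25 ≤ 93.25, so it lies inside.
All remaining points lie in this disk, and no smaller disk contains both endpoints, so this is the minimum enclosing circle.
Diameter = 2r = 2√(93.25) ≈ 19.313.

19.313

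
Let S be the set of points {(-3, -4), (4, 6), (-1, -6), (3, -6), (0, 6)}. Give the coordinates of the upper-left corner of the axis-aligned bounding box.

x-range [-3, 4], y-range [-6, 6].
The upper-left corner is (-3, 6).

(-3, 6)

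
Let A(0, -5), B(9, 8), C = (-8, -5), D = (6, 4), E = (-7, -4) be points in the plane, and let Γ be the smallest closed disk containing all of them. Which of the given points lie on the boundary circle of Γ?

The minimum enclosing circle of a finite set is fixed by two of the points (as a diameter) or three (as a circumcircle).
The farthest pair is B–C with squared distance 458. The circle on this segment as diameter has centre (0.5, 1.5) and r² = 458/4 = 114.5.
Check A: distance² to centre = 42.5 ≤ 114.5, so it lies inside.
All remaining points lie in this disk, and no smaller disk contains both endpoints, so this is the minimum enclosing circle.
The points at distance exactly r from the centre are B, C — 2 points.

B, C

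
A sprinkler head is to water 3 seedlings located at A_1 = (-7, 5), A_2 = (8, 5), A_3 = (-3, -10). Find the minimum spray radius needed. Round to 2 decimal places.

Side lengths²: A_1A_2² = 225, A_1A_3² = 241, A_2A_3² = 346.
Since A_2A_3² = 346 < 241 + 225 = 466, the triangle is acute, so the smallest enclosing circle is the circumcircle.
Circumcentre = (0.5, -31/30), r² = 41693/450.
r = √(41693/450) ≈ 9.63.

9.63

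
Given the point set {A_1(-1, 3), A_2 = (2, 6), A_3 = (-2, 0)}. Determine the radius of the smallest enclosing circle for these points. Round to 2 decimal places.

3.61

Side lengths²: A_1A_2² = 18, A_1A_3² = 10, A_2A_3² = 52.
Since A_2A_3² = 52 ≥ 18 + 10 = 28, the angle opposite A_2A_3 is not acute, so the smallest enclosing circle has A_2A_3 as diameter.
Centre = midpoint of A_2A_3 = (0, 3), r² = 52/4 = 13.
r = √13 ≈ 3.61.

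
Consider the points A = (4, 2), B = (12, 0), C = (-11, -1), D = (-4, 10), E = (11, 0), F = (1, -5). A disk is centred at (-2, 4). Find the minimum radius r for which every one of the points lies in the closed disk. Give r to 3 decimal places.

14.560

The required radius is the distance from (-2, 4) to the farthest point.
Squared distances: 40, 212, 106, 40, 185, 90.
Maximum is 212, attained at B.
r = √212 ≈ 14.560.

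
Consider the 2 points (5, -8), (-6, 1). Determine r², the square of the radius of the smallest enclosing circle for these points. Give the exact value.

50.5

The smallest circle enclosing two points has them as diameter endpoints.
Centre = midpoint = (-0.5, -3.5); r² = |(5, -8)−(-6, 1)|²/4 = 202/4 = 50.5.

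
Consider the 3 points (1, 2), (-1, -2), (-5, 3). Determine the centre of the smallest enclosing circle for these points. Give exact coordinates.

(-29/13, 29/26)

Call the three points A, B, C in the order given.
Side lengths²: AB² = 20, AC² = 37, BC² = 41.
Since BC² = 41 < 37 + 20 = 57, the triangle is acute, so the smallest enclosing circle is the circumcircle.
Circumcentre = (-29/13, 29/26), r² = 7585/676.
Centre = (-29/13, 29/26).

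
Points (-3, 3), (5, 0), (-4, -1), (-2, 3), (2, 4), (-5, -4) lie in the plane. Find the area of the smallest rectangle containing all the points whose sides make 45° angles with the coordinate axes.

In coordinates u = x + y, v = x − y the rectangle is axis-aligned; the map (x,y)→(u,v) scales areas by 2.
u-values: 0, 5, -5, 1, 6, -9; range = 6 − (-9) = 15.
v-values: -6, 5, -3, -5, -2, -1; range = 5 − (-6) = 11.
Area = (15 × 11) / 2 = 82.5.

82.5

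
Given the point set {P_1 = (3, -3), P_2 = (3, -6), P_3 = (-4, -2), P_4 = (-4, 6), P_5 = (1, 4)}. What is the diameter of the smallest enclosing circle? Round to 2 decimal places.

The minimum enclosing circle of a finite set is fixed by two of the points (as a diameter) or three (as a circumcircle).
The farthest pair is P_2–P_4 with squared distance 193. The circle on this segment as diameter has centre (-0.5, 0) and r² = 193/4 = 48.25.
Check P_1: distance² to centre = 21.25 ≤ 48.25, so it lies inside.
All remaining points lie in this disk, and no smaller disk contains both endpoints, so this is the minimum enclosing circle.
Diameter = 2r = 2√(48.25) ≈ 13.89.

13.89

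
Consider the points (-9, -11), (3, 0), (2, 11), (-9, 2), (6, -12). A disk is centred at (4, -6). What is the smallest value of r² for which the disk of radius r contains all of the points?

The required radius is the distance from (4, -6) to the farthest point.
Squared distances: 194, 37, 293, 233, 40.
Maximum is 293, attained at (2, 11).

293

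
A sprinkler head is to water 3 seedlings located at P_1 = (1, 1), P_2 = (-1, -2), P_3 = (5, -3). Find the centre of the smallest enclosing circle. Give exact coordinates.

Side lengths²: P_1P_2² = 13, P_1P_3² = 32, P_2P_3² = 37.
Since P_2P_3² = 37 < 32 + 13 = 45, the triangle is acute, so the smallest enclosing circle is the circumcircle.
Circumcentre = (2.1, -1.9), r² = 9.62.
Centre = (2.1, -1.9).

(2.1, -1.9)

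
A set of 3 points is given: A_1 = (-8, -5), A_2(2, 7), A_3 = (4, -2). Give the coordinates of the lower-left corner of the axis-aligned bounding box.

(-8, -5)

x-range [-8, 4], y-range [-5, 7].
The lower-left corner is (-8, -5).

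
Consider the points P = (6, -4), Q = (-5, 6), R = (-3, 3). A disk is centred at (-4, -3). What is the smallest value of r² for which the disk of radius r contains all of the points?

The required radius is the distance from (-4, -3) to the farthest point.
Squared distances: 101, 82, 37.
Maximum is 101, attained at P.

101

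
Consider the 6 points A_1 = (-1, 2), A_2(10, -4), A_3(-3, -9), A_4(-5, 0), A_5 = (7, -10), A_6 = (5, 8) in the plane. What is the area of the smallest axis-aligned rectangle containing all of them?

270

x ranges over [-5, 10], width 15.
y ranges over [-10, 8], height 18.
Area = 15 × 18 = 270.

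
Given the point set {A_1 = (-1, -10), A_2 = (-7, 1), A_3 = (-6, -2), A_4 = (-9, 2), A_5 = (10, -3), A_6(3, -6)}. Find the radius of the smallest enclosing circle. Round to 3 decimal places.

A smallest enclosing disk is always determined by at most three of the input points on its boundary.
The farthest pair is A_4–A_5 with squared distance 386. The circle on this segment as diameter has centre (0.5, -0.5) and r² = 386/4 = 96.5.
Check A_1: distance² to centre = 92.5 ≤ 96.5, so it lies inside.
All remaining points lie in this disk, and no smaller disk contains both endpoints, so this is the minimum enclosing circle.
r = √(96.5) ≈ 9.823.

9.823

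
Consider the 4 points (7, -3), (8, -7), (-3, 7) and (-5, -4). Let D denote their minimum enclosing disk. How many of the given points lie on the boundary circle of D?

2

The farthest pair is (8, -7)–(-3, 7) with squared distance 317. The circle on this segment as diameter has centre (2.5, 0) and r² = 317/4 = 79.25.
Check (7, -3): distance² to centre = 29.25 ≤ 79.25, so it lies inside.
All remaining points lie in this disk, and no smaller disk contains both endpoints, so this is the minimum enclosing circle.
The points at distance exactly r from the centre are (8, -7), (-3, 7) — 2 points.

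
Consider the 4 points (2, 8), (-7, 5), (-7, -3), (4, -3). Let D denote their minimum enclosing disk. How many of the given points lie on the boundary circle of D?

By Welzl's lemma the MEC is supported by two points (diametrically opposite) or three points (on a circumcircle).
The minimum enclosing circle is determined by three boundary points: (2, 8), (-7, -3), (4, -3).
Their circumcentre is (-1.5, 37/22) with r² = 12625/242.
The farthest remaining point (-7, 5) is at distance² 9985/242 ≤ 12625/242.
The points at distance exactly r from the centre are (2, 8), (-7, -3), (4, -3) — 3 points.

3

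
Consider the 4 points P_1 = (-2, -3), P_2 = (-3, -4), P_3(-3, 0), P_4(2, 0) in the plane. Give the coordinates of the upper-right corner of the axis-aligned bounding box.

x-range [-3, 2], y-range [-4, 0].
The upper-right corner is (2, 0).

(2, 0)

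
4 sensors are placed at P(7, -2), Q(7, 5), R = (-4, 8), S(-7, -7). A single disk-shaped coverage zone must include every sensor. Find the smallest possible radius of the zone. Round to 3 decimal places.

9.241

The minimum enclosing circle is determined by three boundary points: Q, R, S.
Their circumcentre is (-12/29, -15/29) with r² = 71825/841.
The farthest remaining point P is at distance² 48074/841 ≤ 71825/841.
r = √(71825/841) ≈ 9.241.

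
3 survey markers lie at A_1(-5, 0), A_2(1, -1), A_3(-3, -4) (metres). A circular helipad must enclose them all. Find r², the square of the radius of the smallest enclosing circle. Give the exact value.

Side lengths²: A_1A_2² = 37, A_1A_3² = 20, A_2A_3² = 25.
Since A_1A_2² = 37 < 25 + 20 = 45, the triangle is acute, so the smallest enclosing circle is the circumcircle.
Circumcentre = (-23/11, -23/22), r² = 4625/484.

4625/484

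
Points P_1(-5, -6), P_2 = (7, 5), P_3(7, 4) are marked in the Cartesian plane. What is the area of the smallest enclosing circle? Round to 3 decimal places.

Side lengths²: P_1P_2² = 265, P_1P_3² = 244, P_2P_3² = 1.
Since P_1P_2² = 265 ≥ 244 + 1 = 245, the angle opposite P_1P_2 is not acute, so the smallest enclosing circle has P_1P_2 as diameter.
Centre = midpoint of P_1P_2 = (1, -0.5), r² = 265/4 = 66.25.
Area = π·r² = π·66.25 ≈ 208.131.

208.131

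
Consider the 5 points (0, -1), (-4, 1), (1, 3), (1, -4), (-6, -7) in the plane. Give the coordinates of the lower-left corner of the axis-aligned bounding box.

x-range [-6, 1], y-range [-7, 3].
The lower-left corner is (-6, -7).

(-6, -7)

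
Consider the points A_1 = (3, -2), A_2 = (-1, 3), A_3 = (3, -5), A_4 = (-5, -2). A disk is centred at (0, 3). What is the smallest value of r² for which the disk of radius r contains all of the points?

73

The required radius is the distance from (0, 3) to the farthest point.
Squared distances: 34, 1, 73, 50.
Maximum is 73, attained at A_3.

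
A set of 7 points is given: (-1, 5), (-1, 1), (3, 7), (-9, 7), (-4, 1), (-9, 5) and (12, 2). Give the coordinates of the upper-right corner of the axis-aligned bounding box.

x-range [-9, 12], y-range [1, 7].
The upper-right corner is (12, 7).

(12, 7)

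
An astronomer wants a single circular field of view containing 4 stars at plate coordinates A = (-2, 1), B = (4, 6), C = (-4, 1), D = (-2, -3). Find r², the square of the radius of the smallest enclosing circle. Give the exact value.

29.25

The minimum enclosing circle of a finite set is fixed by two of the points (as a diameter) or three (as a circumcircle).
The farthest pair is B–D with squared distance 117. The circle on this segment as diameter has centre (1, 1.5) and r² = 117/4 = 29.25.
Check A: distance² to centre = 9.25 ≤ 29.25, so it lies inside.
All remaining points lie in this disk, and no smaller disk contains both endpoints, so this is the minimum enclosing circle.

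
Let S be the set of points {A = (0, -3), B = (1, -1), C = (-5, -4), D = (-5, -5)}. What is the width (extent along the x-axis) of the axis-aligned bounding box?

6

max x = 1, min x = -5, so width = 6.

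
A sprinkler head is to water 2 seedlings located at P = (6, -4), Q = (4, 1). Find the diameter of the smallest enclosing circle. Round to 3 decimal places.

The smallest circle enclosing two points has them as diameter endpoints.
Centre = midpoint = (5, -1.5); r² = |PQ|²/4 = 29/4 = 7.25.
Diameter = 2r = 2√(7.25) ≈ 5.385.

5.385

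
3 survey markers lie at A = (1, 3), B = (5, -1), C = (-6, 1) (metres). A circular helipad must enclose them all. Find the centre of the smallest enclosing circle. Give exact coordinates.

(-0.5, 0)

Side lengths²: AB² = 32, AC² = 53, BC² = 125.
Since BC² = 125 ≥ 53 + 32 = 85, the angle opposite BC is not acute, so the smallest enclosing circle has BC as diameter.
Centre = midpoint of BC = (-0.5, 0), r² = 125/4 = 31.25.
Centre = (-0.5, 0).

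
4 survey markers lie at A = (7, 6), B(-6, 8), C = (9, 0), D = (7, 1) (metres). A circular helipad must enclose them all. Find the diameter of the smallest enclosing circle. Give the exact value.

17

The farthest pair is B–C with squared distance 289. The circle on this segment as diameter has centre (1.5, 4) and r² = 289/4 = 72.25.
Check A: distance² to centre = 34.25 ≤ 72.25, so it lies inside.
All remaining points lie in this disk, and no smaller disk contains both endpoints, so this is the minimum enclosing circle.
Diameter = 2r = 2√(72.25) = 17.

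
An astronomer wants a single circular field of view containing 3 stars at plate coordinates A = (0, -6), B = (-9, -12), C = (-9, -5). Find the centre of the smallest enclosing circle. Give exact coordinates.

(-29/6, -8.5)

Side lengths²: AB² = 117, AC² = 82, BC² = 49.
Since AB² = 117 < 82 + 49 = 131, the triangle is acute, so the smallest enclosing circle is the circumcircle.
Circumcentre = (-29/6, -8.5), r² = 533/18.
Centre = (-29/6, -8.5).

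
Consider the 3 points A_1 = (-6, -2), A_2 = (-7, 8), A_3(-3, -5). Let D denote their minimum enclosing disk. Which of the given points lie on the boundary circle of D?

A_2, A_3

Side lengths²: A_1A_2² = 101, A_1A_3² = 18, A_2A_3² = 185.
Since A_2A_3² = 185 ≥ 101 + 18 = 119, the angle opposite A_2A_3 is not acute, so the smallest enclosing circle has A_2A_3 as diameter.
Centre = midpoint of A_2A_3 = (-5, 1.5), r² = 185/4 = 46.25.
The points at distance exactly r from the centre are A_2, A_3 — 2 points.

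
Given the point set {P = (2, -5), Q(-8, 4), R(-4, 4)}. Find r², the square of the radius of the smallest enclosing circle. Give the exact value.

45.25

Side lengths²: PQ² = 181, PR² = 117, QR² = 16.
Since PQ² = 181 ≥ 117 + 16 = 133, the angle opposite PQ is not acute, so the smallest enclosing circle has PQ as diameter.
Centre = midpoint of PQ = (-3, -0.5), r² = 181/4 = 45.25.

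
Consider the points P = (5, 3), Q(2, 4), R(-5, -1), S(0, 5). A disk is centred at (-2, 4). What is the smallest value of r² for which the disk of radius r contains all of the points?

50

The required radius is the distance from (-2, 4) to the farthest point.
Squared distances: 50, 16, 34, 5.
Maximum is 50, attained at P.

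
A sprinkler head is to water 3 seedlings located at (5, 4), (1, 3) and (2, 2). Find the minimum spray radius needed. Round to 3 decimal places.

Call the three points A, B, C in the order given.
Side lengths²: AB² = 17, AC² = 13, BC² = 2.
Since AB² = 17 ≥ 13 + 2 = 15, the angle opposite AB is not acute, so the smallest enclosing circle has AB as diameter.
Centre = midpoint of AB = (3, 3.5), r² = 17/4 = 4.25.
r = √(4.25) ≈ 2.062.

2.062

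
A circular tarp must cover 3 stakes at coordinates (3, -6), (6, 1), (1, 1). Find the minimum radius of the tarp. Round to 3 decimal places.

Call the three points A, B, C in the order given.
Side lengths²: AB² = 58, AC² = 53, BC² = 25.
Since AB² = 58 < 53 + 25 = 78, the triangle is acute, so the smallest enclosing circle is the circumcircle.
Circumcentre = (3.5, -29/14), r² = 1537/98.
r = √(1537/98) ≈ 3.960.

3.960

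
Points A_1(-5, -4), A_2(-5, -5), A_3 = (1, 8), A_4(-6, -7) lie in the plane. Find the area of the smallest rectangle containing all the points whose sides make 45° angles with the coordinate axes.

88

In coordinates u = x + y, v = x − y the rectangle is axis-aligned; the map (x,y)→(u,v) scales areas by 2.
u-values: -9, -10, 9, -13; range = 9 − (-13) = 22.
v-values: -1, 0, -7, 1; range = 1 − (-7) = 8.
Area = (22 × 8) / 2 = 88.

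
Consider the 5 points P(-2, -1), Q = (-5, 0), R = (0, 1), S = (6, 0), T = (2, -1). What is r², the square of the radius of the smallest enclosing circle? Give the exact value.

30.25

By Welzl's lemma the MEC is supported by two points (diametrically opposite) or three points (on a circumcircle).
The farthest pair is Q–S with squared distance 121. The circle on this segment as diameter has centre (0.5, 0) and r² = 121/4 = 30.25.
Check P: distance² to centre = 7.25 ≤ 30.25, so it lies inside.
All remaining points lie in this disk, and no smaller disk contains both endpoints, so this is the minimum enclosing circle.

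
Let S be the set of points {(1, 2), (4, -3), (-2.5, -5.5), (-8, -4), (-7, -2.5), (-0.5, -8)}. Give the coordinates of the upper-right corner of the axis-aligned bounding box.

(4, 2)

x-range [-8, 4], y-range [-8, 2].
The upper-right corner is (4, 2).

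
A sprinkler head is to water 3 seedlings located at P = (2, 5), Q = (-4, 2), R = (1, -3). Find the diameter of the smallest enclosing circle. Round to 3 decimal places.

8.498

Side lengths²: PQ² = 45, PR² = 65, QR² = 50.
Since PR² = 65 < 50 + 45 = 95, the triangle is acute, so the smallest enclosing circle is the circumcircle.
Circumcentre = (1/6, 7/6), r² = 325/18.
Diameter = 2r = 2√(325/18) ≈ 8.498.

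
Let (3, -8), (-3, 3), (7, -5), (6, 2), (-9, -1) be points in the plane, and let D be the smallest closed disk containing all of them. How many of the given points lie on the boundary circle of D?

3

The minimum enclosing circle of a finite set is fixed by two of the points (as a diameter) or three (as a circumcircle).
The minimum enclosing circle is determined by three boundary points: (7, -5), (6, 2), (-9, -1).
Their circumcentre is (-8/9, -23/9) with r² = 5525/81.
The farthest remaining point (3, -8) is at distance² 3626/81 ≤ 5525/81.
The points at distance exactly r from the centre are (7, -5), (6, 2), (-9, -1) — 3 points.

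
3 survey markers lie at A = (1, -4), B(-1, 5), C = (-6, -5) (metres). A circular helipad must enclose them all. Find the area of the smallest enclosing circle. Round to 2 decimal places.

98.76

Side lengths²: AB² = 85, AC² = 50, BC² = 125.
Since BC² = 125 < 85 + 50 = 135, the triangle is acute, so the smallest enclosing circle is the circumcircle.
Circumcentre = (-81/26, -5/26), r² = 10625/338.
Area = π·r² = π·10625/338 ≈ 98.76.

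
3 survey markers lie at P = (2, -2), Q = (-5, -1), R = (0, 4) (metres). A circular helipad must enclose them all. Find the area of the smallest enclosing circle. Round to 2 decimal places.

Side lengths²: PQ² = 50, PR² = 40, QR² = 50.
Since QR² = 50 < 50 + 40 = 90, the triangle is acute, so the smallest enclosing circle is the circumcircle.
Circumcentre = (-1.25, 0.25), r² = 15.625.
Area = π·r² = π·15.625 ≈ 49.09.

49.09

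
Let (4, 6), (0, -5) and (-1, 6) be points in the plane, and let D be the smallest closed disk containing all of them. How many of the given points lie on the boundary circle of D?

3

Call the three points A, B, C in the order given.
Side lengths²: AB² = 137, AC² = 25, BC² = 122.
Since AB² = 137 < 122 + 25 = 147, the triangle is acute, so the smallest enclosing circle is the circumcircle.
Circumcentre = (1.5, 15/22), r² = 8357/242.
The points at distance exactly r from the centre are (4, 6), (0, -5), (-1, 6) — 3 points.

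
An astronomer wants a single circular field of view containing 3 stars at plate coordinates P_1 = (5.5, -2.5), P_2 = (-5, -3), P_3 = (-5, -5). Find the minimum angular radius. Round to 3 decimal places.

Side lengths²: P_1P_2² = 110.5, P_1P_3² = 116.5, P_2P_3² = 4.
Since P_1P_3² = 116.5 ≥ 110.5 + 4 = 114.5, the angle opposite P_1P_3 is not acute, so the smallest enclosing circle has P_1P_3 as diameter.
Centre = midpoint of P_1P_3 = (0.25, -3.75), r² = 116.5/4 = 29.125.
r = √(29.125) ≈ 5.397.

5.397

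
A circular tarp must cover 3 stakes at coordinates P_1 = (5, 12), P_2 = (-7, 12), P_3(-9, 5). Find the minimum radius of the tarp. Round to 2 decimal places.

Side lengths²: P_1P_2² = 144, P_1P_3² = 245, P_2P_3² = 53.
Since P_1P_3² = 245 ≥ 144 + 53 = 197, the angle opposite P_1P_3 is not acute, so the smallest enclosing circle has P_1P_3 as diameter.
Centre = midpoint of P_1P_3 = (-2, 8.5), r² = 245/4 = 61.25.
r = √(61.25) ≈ 7.83.

7.83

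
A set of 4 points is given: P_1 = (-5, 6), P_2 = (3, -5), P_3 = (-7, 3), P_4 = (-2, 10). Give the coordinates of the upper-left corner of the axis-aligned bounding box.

x-range [-7, 3], y-range [-5, 10].
The upper-left corner is (-7, 10).

(-7, 10)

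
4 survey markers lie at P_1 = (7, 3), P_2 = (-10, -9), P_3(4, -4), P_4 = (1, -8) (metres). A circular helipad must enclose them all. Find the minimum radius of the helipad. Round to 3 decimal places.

By Welzl's lemma the MEC is supported by two points (diametrically opposite) or three points (on a circumcircle).
The farthest pair is P_1–P_2 with squared distance 433. The circle on this segment as diameter has centre (-1.5, -3) and r² = 433/4 = 108.25.
Check P_3: distance² to centre = 31.25 ≤ 108.25, so it lies inside.
All remaining points lie in this disk, and no smaller disk contains both endpoints, so this is the minimum enclosing circle.
r = √(108.25) ≈ 10.404.

10.404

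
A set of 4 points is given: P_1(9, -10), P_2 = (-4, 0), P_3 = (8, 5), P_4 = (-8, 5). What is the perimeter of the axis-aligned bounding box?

64

Width = max x − min x = 9 − (-8) = 17.
Height = max y − min y = 5 − (-10) = 15.
Perimeter = 2(17 + 15) = 64.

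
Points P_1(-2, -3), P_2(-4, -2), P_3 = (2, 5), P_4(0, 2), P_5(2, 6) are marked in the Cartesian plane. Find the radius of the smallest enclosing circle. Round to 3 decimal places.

5.005

The minimum enclosing circle of a finite set is fixed by two of the points (as a diameter) or three (as a circumcircle).
The minimum enclosing circle is determined by three boundary points: P_1, P_2, P_5.
Their circumcentre is (-9/11, 41/22) with r² = 12125/484.
The farthest remaining point P_3 is at distance² 8605/484 ≤ 12125/484.
r = √(12125/484) ≈ 5.005.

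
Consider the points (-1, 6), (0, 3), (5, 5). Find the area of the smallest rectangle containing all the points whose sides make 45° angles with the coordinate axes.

24.5

In coordinates u = x + y, v = x − y the rectangle is axis-aligned; the map (x,y)→(u,v) scales areas by 2.
u-values: 5, 3, 10; range = 10 − 3 = 7.
v-values: -7, -3, 0; range = 0 − (-7) = 7.
Area = (7 × 7) / 2 = 24.5.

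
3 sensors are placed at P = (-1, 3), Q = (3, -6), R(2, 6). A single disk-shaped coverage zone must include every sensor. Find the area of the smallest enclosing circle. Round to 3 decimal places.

113.883

Side lengths²: PQ² = 97, PR² = 18, QR² = 145.
Since QR² = 145 ≥ 97 + 18 = 115, the angle opposite QR is not acute, so the smallest enclosing circle has QR as diameter.
Centre = midpoint of QR = (2.5, 0), r² = 145/4 = 36.25.
Area = π·r² = π·36.25 ≈ 113.883.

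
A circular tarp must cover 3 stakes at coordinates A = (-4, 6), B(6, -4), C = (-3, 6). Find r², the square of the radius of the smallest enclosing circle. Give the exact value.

Side lengths²: AB² = 200, AC² = 1, BC² = 181.
Since AB² = 200 ≥ 181 + 1 = 182, the angle opposite AB is not acute, so the smallest enclosing circle has AB as diameter.
Centre = midpoint of AB = (1, 1), r² = 200/4 = 50.

50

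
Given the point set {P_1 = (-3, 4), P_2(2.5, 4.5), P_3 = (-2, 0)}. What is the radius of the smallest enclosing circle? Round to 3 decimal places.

3.220

Side lengths²: P_1P_2² = 30.5, P_1P_3² = 17, P_2P_3² = 40.5.
Since P_2P_3² = 40.5 < 30.5 + 17 = 47.5, the triangle is acute, so the smallest enclosing circle is the circumcircle.
Circumcentre = (-0.1, 2.6), r² = 10.37.
r = √(10.37) ≈ 3.220.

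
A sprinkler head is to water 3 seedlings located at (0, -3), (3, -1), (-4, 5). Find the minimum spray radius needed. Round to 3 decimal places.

Call the three points A, B, C in the order given.
Side lengths²: AB² = 13, AC² = 80, BC² = 85.
Since BC² = 85 < 80 + 13 = 93, the triangle is acute, so the smallest enclosing circle is the circumcircle.
Circumcentre = (-0.875, 1.5625), r² = 21.58203125.
r = √(21.58203125) ≈ 4.646.

4.646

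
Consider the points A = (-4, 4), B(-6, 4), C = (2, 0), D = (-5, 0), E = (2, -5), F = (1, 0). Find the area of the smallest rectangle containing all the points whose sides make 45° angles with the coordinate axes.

59.5

In coordinates u = x + y, v = x − y the rectangle is axis-aligned; the map (x,y)→(u,v) scales areas by 2.
u-values: 0, -2, 2, -5, -3, 1; range = 2 − (-5) = 7.
v-values: -8, -10, 2, -5, 7, 1; range = 7 − (-10) = 17.
Area = (7 × 17) / 2 = 59.5.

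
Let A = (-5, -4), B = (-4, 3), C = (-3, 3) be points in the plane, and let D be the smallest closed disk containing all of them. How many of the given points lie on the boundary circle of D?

Side lengths²: AB² = 50, AC² = 53, BC² = 1.
Since AC² = 53 ≥ 50 + 1 = 51, the angle opposite AC is not acute, so the smallest enclosing circle has AC as diameter.
Centre = midpoint of AC = (-4, -0.5), r² = 53/4 = 13.25.
The points at distance exactly r from the centre are A, C — 2 points.

2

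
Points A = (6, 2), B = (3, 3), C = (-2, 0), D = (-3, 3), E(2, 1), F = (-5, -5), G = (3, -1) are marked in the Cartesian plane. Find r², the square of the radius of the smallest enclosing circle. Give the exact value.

The minimum enclosing circle of a finite set is fixed by two of the points (as a diameter) or three (as a circumcircle).
The farthest pair is A–F with squared distance 170. The circle on this segment as diameter has centre (0.5, -1.5) and r² = 170/4 = 42.5.
Check B: distance² to centre = 26.5 ≤ 42.5, so it lies inside.
All remaining points lie in this disk, and no smaller disk contains both endpoints, so this is the minimum enclosing circle.

42.5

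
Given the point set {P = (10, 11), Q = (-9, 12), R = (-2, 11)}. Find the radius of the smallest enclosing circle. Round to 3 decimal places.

9.513

Side lengths²: PQ² = 362, PR² = 144, QR² = 50.
Since PQ² = 362 ≥ 144 + 50 = 194, the angle opposite PQ is not acute, so the smallest enclosing circle has PQ as diameter.
Centre = midpoint of PQ = (0.5, 11.5), r² = 362/4 = 90.5.
r = √(90.5) ≈ 9.513.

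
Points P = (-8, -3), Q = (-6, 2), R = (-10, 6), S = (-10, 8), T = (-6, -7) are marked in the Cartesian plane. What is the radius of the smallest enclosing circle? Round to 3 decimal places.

The minimum enclosing circle of a finite set is fixed by two of the points (as a diameter) or three (as a circumcircle).
The farthest pair is S–T with squared distance 241. The circle on this segment as diameter has centre (-8, 0.5) and r² = 241/4 = 60.25.
Check P: distance² to centre = 12.25 ≤ 60.25, so it lies inside.
All remaining points lie in this disk, and no smaller disk contains both endpoints, so this is the minimum enclosing circle.
r = √(60.25) ≈ 7.762.

7.762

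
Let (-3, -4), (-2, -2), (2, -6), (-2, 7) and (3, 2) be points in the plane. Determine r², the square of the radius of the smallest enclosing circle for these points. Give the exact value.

46.25

A smallest enclosing disk is always determined by at most three of the input points on its boundary.
The farthest pair is (2, -6)–(-2, 7) with squared distance 185. The circle on this segment as diameter has centre (0, 0.5) and r² = 185/4 = 46.25.
Check (-3, -4): distance² to centre = 29.25 ≤ 46.25, so it lies inside.
All remaining points lie in this disk, and no smaller disk contains both endpoints, so this is the minimum enclosing circle.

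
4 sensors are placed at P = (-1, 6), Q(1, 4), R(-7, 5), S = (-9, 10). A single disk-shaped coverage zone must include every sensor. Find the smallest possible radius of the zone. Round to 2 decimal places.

A smallest enclosing disk is always determined by at most three of the input points on its boundary.
The farthest pair is Q–S with squared distance 136. The circle on this segment as diameter has centre (-4, 7) and r² = 136/4 = 34.
Check P: distance² to centre = 10 ≤ 34, so it lies inside.
All remaining points lie in this disk, and no smaller disk contains both endpoints, so this is the minimum enclosing circle.
r = √34 ≈ 5.83.

5.83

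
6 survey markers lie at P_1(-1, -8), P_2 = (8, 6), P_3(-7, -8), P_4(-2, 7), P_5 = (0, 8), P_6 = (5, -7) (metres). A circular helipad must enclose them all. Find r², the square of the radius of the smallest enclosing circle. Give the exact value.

105.25

The minimum enclosing circle of a finite set is fixed by two of the points (as a diameter) or three (as a circumcircle).
The farthest pair is P_2–P_3 with squared distance 421. The circle on this segment as diameter has centre (0.5, -1) and r² = 421/4 = 105.25.
Check P_1: distance² to centre = 51.25 ≤ 105.25, so it lies inside.
All remaining points lie in this disk, and no smaller disk contains both endpoints, so this is the minimum enclosing circle.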